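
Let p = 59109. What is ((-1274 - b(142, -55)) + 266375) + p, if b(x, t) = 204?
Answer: 324006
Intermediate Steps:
((-1274 - b(142, -55)) + 266375) + p = ((-1274 - 1*204) + 266375) + 59109 = ((-1274 - 204) + 266375) + 59109 = (-1478 + 266375) + 59109 = 264897 + 59109 = 324006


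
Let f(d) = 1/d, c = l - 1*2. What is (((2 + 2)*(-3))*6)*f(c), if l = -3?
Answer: 72/5 ≈ 14.400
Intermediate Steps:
c = -5 (c = -3 - 1*2 = -3 - 2 = -5)
(((2 + 2)*(-3))*6)*f(c) = (((2 + 2)*(-3))*6)/(-5) = ((4*(-3))*6)*(-⅕) = -12*6*(-⅕) = -72*(-⅕) = 72/5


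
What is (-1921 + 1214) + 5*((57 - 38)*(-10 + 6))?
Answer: -1087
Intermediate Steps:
(-1921 + 1214) + 5*((57 - 38)*(-10 + 6)) = -707 + 5*(19*(-4)) = -707 + 5*(-76) = -707 - 380 = -1087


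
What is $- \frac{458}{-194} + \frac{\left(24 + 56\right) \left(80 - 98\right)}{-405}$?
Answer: $\frac{5165}{873} \approx 5.9164$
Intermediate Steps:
$- \frac{458}{-194} + \frac{\left(24 + 56\right) \left(80 - 98\right)}{-405} = \left(-458\right) \left(- \frac{1}{194}\right) + 80 \left(-18\right) \left(- \frac{1}{405}\right) = \frac{229}{97} - - \frac{32}{9} = \frac{229}{97} + \frac{32}{9} = \frac{5165}{873}$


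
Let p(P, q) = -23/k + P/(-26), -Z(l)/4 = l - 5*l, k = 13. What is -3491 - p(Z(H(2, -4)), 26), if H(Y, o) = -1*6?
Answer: -45408/13 ≈ -3492.9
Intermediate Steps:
H(Y, o) = -6
Z(l) = 16*l (Z(l) = -4*(l - 5*l) = -(-16)*l = 16*l)
p(P, q) = -23/13 - P/26 (p(P, q) = -23/13 + P/(-26) = -23*1/13 + P*(-1/26) = -23/13 - P/26)
-3491 - p(Z(H(2, -4)), 26) = -3491 - (-23/13 - 8*(-6)/13) = -3491 - (-23/13 - 1/26*(-96)) = -3491 - (-23/13 + 48/13) = -3491 - 1*25/13 = -3491 - 25/13 = -45408/13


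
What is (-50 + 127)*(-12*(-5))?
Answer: 4620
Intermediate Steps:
(-50 + 127)*(-12*(-5)) = 77*60 = 4620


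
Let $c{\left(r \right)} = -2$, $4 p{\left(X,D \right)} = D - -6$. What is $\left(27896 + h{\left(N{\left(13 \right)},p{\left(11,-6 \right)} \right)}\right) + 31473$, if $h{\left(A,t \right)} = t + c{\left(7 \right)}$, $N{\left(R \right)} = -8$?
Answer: $59367$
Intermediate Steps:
$p{\left(X,D \right)} = \frac{3}{2} + \frac{D}{4}$ ($p{\left(X,D \right)} = \frac{D - -6}{4} = \frac{D + 6}{4} = \frac{6 + D}{4} = \frac{3}{2} + \frac{D}{4}$)
$h{\left(A,t \right)} = -2 + t$ ($h{\left(A,t \right)} = t - 2 = -2 + t$)
$\left(27896 + h{\left(N{\left(13 \right)},p{\left(11,-6 \right)} \right)}\right) + 31473 = \left(27896 + \left(-2 + \left(\frac{3}{2} + \frac{1}{4} \left(-6\right)\right)\right)\right) + 31473 = \left(27896 + \left(-2 + \left(\frac{3}{2} - \frac{3}{2}\right)\right)\right) + 31473 = \left(27896 + \left(-2 + 0\right)\right) + 31473 = \left(27896 - 2\right) + 31473 = 27894 + 31473 = 59367$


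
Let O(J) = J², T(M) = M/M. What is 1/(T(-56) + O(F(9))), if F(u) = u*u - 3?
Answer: 1/6085 ≈ 0.00016434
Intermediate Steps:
T(M) = 1
F(u) = -3 + u² (F(u) = u² - 3 = -3 + u²)
1/(T(-56) + O(F(9))) = 1/(1 + (-3 + 9²)²) = 1/(1 + (-3 + 81)²) = 1/(1 + 78²) = 1/(1 + 6084) = 1/6085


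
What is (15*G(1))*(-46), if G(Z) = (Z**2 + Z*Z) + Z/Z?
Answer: -2070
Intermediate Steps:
G(Z) = 1 + 2*Z**2 (G(Z) = (Z**2 + Z**2) + 1 = 2*Z**2 + 1 = 1 + 2*Z**2)
(15*G(1))*(-46) = (15*(1 + 2*1**2))*(-46) = (15*(1 + 2*1))*(-46) = (15*(1 + 2))*(-46) = (15*3)*(-46) = 45*(-46) = -2070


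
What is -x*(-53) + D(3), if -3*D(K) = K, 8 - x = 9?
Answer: -54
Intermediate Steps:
x = -1 (x = 8 - 1*9 = 8 - 9 = -1)
D(K) = -K/3
-x*(-53) + D(3) = -1*(-1)*(-53) - ⅓*3 = 1*(-53) - 1 = -53 - 1 = -54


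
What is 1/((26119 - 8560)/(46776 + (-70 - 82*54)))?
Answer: 42278/17559 ≈ 2.4078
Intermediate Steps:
1/((26119 - 8560)/(46776 + (-70 - 82*54))) = 1/(17559/(46776 + (-70 - 4428))) = 1/(17559/(46776 - 4498)) = 1/(17559/42278) = 42278/17559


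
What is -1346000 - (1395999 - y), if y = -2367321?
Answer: -5109320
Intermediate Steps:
-1346000 - (1395999 - y) = -1346000 - (1395999 - 1*(-2367321)) = -1346000 - (1395999 + 2367321) = -1346000 - 1*3763320 = -1346000 - 3763320 = -5109320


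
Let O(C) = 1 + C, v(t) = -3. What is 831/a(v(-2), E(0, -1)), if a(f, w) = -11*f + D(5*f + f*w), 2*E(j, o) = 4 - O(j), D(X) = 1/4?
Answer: 3324/133 ≈ 24.992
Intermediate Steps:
D(X) = ¼
E(j, o) = 3/2 - j/2 (E(j, o) = (4 - (1 + j))/2 = (4 + (-1 - j))/2 = (3 - j)/2 = 3/2 - j/2)
a(f, w) = ¼ - 11*f (a(f, w) = -11*f + ¼ = ¼ - 11*f)
831/a(v(-2), E(0, -1)) = 831/(¼ - 11*(-3)) = 831/(¼ + 33) = 831/(133/4) = 831*(4/133) = 3324/133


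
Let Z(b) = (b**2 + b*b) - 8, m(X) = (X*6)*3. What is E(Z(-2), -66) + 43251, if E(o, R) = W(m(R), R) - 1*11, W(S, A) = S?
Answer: 42052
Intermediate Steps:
m(X) = 18*X (m(X) = (6*X)*3 = 18*X)
Z(b) = -8 + 2*b**2 (Z(b) = (b**2 + b**2) - 8 = 2*b**2 - 8 = -8 + 2*b**2)
E(o, R) = -11 + 18*R (E(o, R) = 18*R - 1*11 = 18*R - 11 = -11 + 18*R)
E(Z(-2), -66) + 43251 = (-11 + 18*(-66)) + 43251 = (-11 - 1188) + 43251 = -1199 + 43251 = 42052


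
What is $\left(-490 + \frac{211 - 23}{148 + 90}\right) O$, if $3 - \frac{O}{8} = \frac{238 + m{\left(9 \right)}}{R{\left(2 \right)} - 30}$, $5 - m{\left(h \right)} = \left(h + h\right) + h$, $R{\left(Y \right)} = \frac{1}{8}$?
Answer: $- \frac{1138704960}{28441} \approx -40037.0$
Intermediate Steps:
$R{\left(Y \right)} = \frac{1}{8}$
$m{\left(h \right)} = 5 - 3 h$ ($m{\left(h \right)} = 5 - \left(\left(h + h\right) + h\right) = 5 - \left(2 h + h\right) = 5 - 3 h$)
$O = \frac{19560}{239}$ ($O = 24 - 8 \frac{238 + \left(5 - 27\right)}{\frac{1}{8} - 30} = 24 - 8 \frac{238 + \left(5 - 27\right)}{- \frac{239}{8}} = 24 - 8 \left(238 - 22\right) \left(- \frac{8}{239}\right) = 24 - 8 \cdot 216 \left(- \frac{8}{239}\right) = 24 - - \frac{13824}{239} = 24 + \frac{13824}{239} = \frac{19560}{239} \approx 81.841$)
$\left(-490 + \frac{211 - 23}{148 + 90}\right) O = \left(-490 + \frac{211 - 23}{148 + 90}\right) \frac{19560}{239} = \left(-490 + \frac{188}{238}\right) \frac{19560}{239} = \left(-490 + 188 \cdot \frac{1}{238}\right) \frac{19560}{239} = \left(-490 + \frac{94}{119}\right) \frac{19560}{239} = \left(- \frac{58216}{119}\right) \frac{19560}{239} = - \frac{1138704960}{28441}$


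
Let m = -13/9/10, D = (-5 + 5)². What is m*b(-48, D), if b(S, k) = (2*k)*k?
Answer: 0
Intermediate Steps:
D = 0 (D = 0² = 0)
b(S, k) = 2*k²
m = -13/90 (m = -13*⅑*(⅒) = -13/9*⅒ = -13/90 ≈ -0.14444)
m*b(-48, D) = -13*0²/45 = -13*0/45 = -13/90*0 = 0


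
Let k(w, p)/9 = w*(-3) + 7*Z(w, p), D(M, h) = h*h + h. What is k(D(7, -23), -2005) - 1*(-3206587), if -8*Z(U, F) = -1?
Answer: 25543463/8 ≈ 3.1929e+6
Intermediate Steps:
D(M, h) = h + h² (D(M, h) = h² + h = h + h²)
Z(U, F) = ⅛ (Z(U, F) = -⅛*(-1) = ⅛)
k(w, p) = 63/8 - 27*w (k(w, p) = 9*(w*(-3) + 7*(⅛)) = 9*(-3*w + 7/8) = 9*(7/8 - 3*w) = 63/8 - 27*w)
k(D(7, -23), -2005) - 1*(-3206587) = (63/8 - (-621)*(1 - 23)) - 1*(-3206587) = (63/8 - (-621)*(-22)) + 3206587 = (63/8 - 27*506) + 3206587 = (63/8 - 13662) + 3206587 = -109233/8 + 3206587 = 25543463/8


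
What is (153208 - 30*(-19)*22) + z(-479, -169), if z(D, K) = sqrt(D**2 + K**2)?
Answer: 165748 + sqrt(258002) ≈ 1.6626e+5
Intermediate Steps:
(153208 - 30*(-19)*22) + z(-479, -169) = (153208 - 30*(-19)*22) + sqrt((-479)**2 + (-169)**2) = (153208 + 570*22) + sqrt(229441 + 28561) = (153208 + 12540) + sqrt(258002) = 165748 + sqrt(258002)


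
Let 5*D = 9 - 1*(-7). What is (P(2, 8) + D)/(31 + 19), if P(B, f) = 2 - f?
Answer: -7/125 ≈ -0.056000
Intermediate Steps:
D = 16/5 (D = (9 - 1*(-7))/5 = (9 + 7)/5 = (⅕)*16 = 16/5 ≈ 3.2000)
(P(2, 8) + D)/(31 + 19) = ((2 - 1*8) + 16/5)/(31 + 19) = ((2 - 8) + 16/5)/50 = (-6 + 16/5)/50 = (1/50)*(-14/5) = -7/125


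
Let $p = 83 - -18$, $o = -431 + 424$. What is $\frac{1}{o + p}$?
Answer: $\frac{1}{94} \approx 0.010638$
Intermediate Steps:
$o = -7$
$p = 101$ ($p = 83 + 18 = 101$)
$\frac{1}{o + p} = \frac{1}{-7 + 101} = \frac{1}{94}$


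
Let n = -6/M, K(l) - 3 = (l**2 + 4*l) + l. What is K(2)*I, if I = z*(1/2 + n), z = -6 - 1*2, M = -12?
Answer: -136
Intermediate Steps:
z = -8 (z = -6 - 2 = -8)
K(l) = 3 + l**2 + 5*l (K(l) = 3 + ((l**2 + 4*l) + l) = 3 + (l**2 + 5*l) = 3 + l**2 + 5*l)
n = 1/2 (n = -6/(-12) = -6*(-1/12) = 1/2 ≈ 0.50000)
I = -8 (I = -8*(1/2 + 1/2) = -8*1 = -8)
K(2)*I = (3 + 2**2 + 5*2)*(-8) = (3 + 4 + 10)*(-8) = 17*(-8) = -136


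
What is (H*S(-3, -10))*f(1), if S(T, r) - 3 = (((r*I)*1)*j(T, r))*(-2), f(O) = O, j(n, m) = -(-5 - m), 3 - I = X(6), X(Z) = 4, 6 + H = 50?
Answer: 4532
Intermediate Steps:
H = 44 (H = -6 + 50 = 44)
I = -1 (I = 3 - 1*4 = 3 - 4 = -1)
j(n, m) = 5 + m
S(T, r) = 3 + 2*r*(5 + r) (S(T, r) = 3 + (((r*(-1))*1)*(5 + r))*(-2) = 3 + ((-r*1)*(5 + r))*(-2) = 3 + ((-r)*(5 + r))*(-2) = 3 - r*(5 + r)*(-2) = 3 + 2*r*(5 + r))
(H*S(-3, -10))*f(1) = (44*(3 + 2*(-10)*(5 - 10)))*1 = (44*(3 + 2*(-10)*(-5)))*1 = (44*(3 + 100))*1 = (44*103)*1 = 4532*1 = 4532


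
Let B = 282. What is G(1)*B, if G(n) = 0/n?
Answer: 0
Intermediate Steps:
G(n) = 0
G(1)*B = 0*282 = 0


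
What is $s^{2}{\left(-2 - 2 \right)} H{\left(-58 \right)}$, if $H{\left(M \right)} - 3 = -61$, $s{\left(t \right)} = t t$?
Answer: $-14848$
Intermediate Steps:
$s{\left(t \right)} = t^{2}$
$H{\left(M \right)} = -58$ ($H{\left(M \right)} = 3 - 61 = -58$)
$s^{2}{\left(-2 - 2 \right)} H{\left(-58 \right)} = \left(\left(-2 - 2\right)^{2}\right)^{2} \left(-58\right) = \left(\left(-4\right)^{2}\right)^{2} \left(-58\right) = 16^{2} \left(-58\right) = 256 \left(-58\right) = -14848$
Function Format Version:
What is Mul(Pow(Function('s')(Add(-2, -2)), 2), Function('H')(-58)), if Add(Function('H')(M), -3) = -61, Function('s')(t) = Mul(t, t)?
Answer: -14848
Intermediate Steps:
Function('s')(t) = Pow(t, 2)
Function('H')(M) = -58 (Function('H')(M) = Add(3, -61) = -58)
Mul(Pow(Function('s')(Add(-2, -2)), 2), Function('H')(-58)) = Mul(Pow(Pow(Add(-2, -2), 2), 2), -58) = Mul(Pow(Pow(-4, 2), 2), -58) = Mul(Pow(16, 2), -58) = Mul(256, -58) = -14848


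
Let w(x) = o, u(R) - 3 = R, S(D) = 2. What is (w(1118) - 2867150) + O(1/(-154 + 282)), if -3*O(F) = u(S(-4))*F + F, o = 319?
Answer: -183477185/64 ≈ -2.8668e+6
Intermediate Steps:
u(R) = 3 + R
O(F) = -2*F (O(F) = -((3 + 2)*F + F)/3 = -(5*F + F)/3 = -2*F)
w(x) = 319
(w(1118) - 2867150) + O(1/(-154 + 282)) = (319 - 2867150) - 2/(-154 + 282) = -2866831 - 2/128 = -2866831 - 2*1/128 = -2866831 - 1/64 = -183477185/64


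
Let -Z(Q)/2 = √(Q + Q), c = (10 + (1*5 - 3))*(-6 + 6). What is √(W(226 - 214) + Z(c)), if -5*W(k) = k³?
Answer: 24*I*√15/5 ≈ 18.59*I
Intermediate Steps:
W(k) = -k³/5
c = 0 (c = (10 + (5 - 3))*0 = (10 + 2)*0 = 12*0 = 0)
Z(Q) = -2*√2*√Q (Z(Q) = -2*√(Q + Q) = -2*√2*√Q)
√(W(226 - 214) + Z(c)) = √(-(226 - 214)³/5 - 2*√2*√0) = √(-⅕*12³ - 2*√2*0) = √(-⅕*1728 + 0) = √(-1728/5 + 0) = √(-1728/5) = 24*I*√15/5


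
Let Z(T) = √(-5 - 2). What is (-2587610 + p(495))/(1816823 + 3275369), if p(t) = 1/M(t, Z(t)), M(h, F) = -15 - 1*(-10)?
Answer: -1848293/3637280 ≈ -0.50815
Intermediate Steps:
Z(T) = I*√7 (Z(T) = √(-7) = I*√7)
M(h, F) = -5 (M(h, F) = -15 + 10 = -5)
p(t) = -⅕ (p(t) = 1/(-5) = -⅕)
(-2587610 + p(495))/(1816823 + 3275369) = (-2587610 - ⅕)/(1816823 + 3275369) = -12938051/5/5092192 = -12938051/5*1/5092192 = -1848293/3637280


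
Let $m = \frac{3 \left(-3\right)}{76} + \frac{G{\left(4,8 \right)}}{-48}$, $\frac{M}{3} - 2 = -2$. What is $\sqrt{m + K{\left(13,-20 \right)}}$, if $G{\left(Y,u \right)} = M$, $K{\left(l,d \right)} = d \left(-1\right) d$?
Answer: $\frac{i \sqrt{577771}}{38} \approx 20.003 i$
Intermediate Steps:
$M = 0$ ($M = 6 + 3 \left(-2\right) = 6 - 6 = 0$)
$K{\left(l,d \right)} = - d^{2}$ ($K{\left(l,d \right)} = - d d = - d^{2}$)
$G{\left(Y,u \right)} = 0$
$m = - \frac{9}{76}$ ($m = \frac{3 \left(-3\right)}{76} + \frac{0}{-48} = \left(-9\right) \frac{1}{76} + 0 \left(- \frac{1}{48}\right) = - \frac{9}{76} + 0 = - \frac{9}{76} \approx -0.11842$)
$\sqrt{m + K{\left(13,-20 \right)}} = \sqrt{- \frac{9}{76} - \left(-20\right)^{2}} = \sqrt{- \frac{9}{76} - 400} = \sqrt{- \frac{30409}{76}} = \frac{i \sqrt{577771}}{38}$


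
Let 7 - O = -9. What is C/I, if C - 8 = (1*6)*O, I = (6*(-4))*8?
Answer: -13/24 ≈ -0.54167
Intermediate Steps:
O = 16 (O = 7 - 1*(-9) = 7 + 9 = 16)
I = -192 (I = -24*8 = -192)
C = 104 (C = 8 + (1*6)*16 = 8 + 6*16 = 8 + 96 = 104)
C/I = 104/(-192) = 104*(-1/192) = -13/24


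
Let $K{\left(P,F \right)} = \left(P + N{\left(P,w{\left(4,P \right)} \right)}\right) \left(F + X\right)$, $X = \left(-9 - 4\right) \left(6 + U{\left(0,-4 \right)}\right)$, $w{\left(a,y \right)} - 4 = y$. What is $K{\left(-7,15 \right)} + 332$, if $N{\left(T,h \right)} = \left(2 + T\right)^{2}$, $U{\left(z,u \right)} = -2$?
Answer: $-334$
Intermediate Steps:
$w{\left(a,y \right)} = 4 + y$
$X = -52$ ($X = \left(-9 - 4\right) \left(6 - 2\right) = \left(-13\right) 4 = -52$)
$K{\left(P,F \right)} = \left(-52 + F\right) \left(P + \left(2 + P\right)^{2}\right)$ ($K{\left(P,F \right)} = \left(P + \left(2 + P\right)^{2}\right) \left(F - 52\right) = \left(P + \left(2 + P\right)^{2}\right) \left(-52 + F\right) = \left(-52 + F\right) \left(P + \left(2 + P\right)^{2}\right)$)
$K{\left(-7,15 \right)} + 332 = \left(\left(-52\right) \left(-7\right) - 52 \left(2 - 7\right)^{2} + 15 \left(-7\right) + 15 \left(2 - 7\right)^{2}\right) + 332 = \left(364 - 52 \left(-5\right)^{2} - 105 + 15 \left(-5\right)^{2}\right) + 332 = \left(364 - 1300 - 105 + 15 \cdot 25\right) + 332 = \left(364 - 1300 - 105 + 375\right) + 332 = -666 + 332 = -334$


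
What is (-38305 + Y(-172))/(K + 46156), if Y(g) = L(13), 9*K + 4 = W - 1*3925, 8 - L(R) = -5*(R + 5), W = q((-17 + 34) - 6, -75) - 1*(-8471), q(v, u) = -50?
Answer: -343863/419896 ≈ -0.81892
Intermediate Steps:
W = 8421 (W = -50 - 1*(-8471) = -50 + 8471 = 8421)
L(R) = 33 + 5*R (L(R) = 8 - (-5)*(R + 5) = 8 - (-5)*(5 + R) = 8 - (-25 - 5*R) = 8 + (25 + 5*R) = 33 + 5*R)
K = 4492/9 (K = -4/9 + (8421 - 1*3925)/9 = -4/9 + (8421 - 3925)/9 = -4/9 + (1/9)*4496 = -4/9 + 4496/9 = 4492/9 ≈ 499.11)
Y(g) = 98 (Y(g) = 33 + 5*13 = 33 + 65 = 98)
(-38305 + Y(-172))/(K + 46156) = (-38305 + 98)/(4492/9 + 46156) = -38207/419896/9 = -38207*9/419896 = -343863/419896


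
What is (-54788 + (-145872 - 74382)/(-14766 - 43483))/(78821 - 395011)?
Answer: 1595562979/9208875655 ≈ 0.17326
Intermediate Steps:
(-54788 + (-145872 - 74382)/(-14766 - 43483))/(78821 - 395011) = (-54788 - 220254/(-58249))/(-316190) = (-54788 - 220254*(-1/58249))*(-1/316190) = (-54788 + 220254/58249)*(-1/316190) = -3191125958/58249*(-1/316190) = 1595562979/9208875655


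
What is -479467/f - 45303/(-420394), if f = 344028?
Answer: -92989774757/72313653516 ≈ -1.2859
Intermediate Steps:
-479467/f - 45303/(-420394) = -479467/344028 - 45303/(-420394) = -479467*1/344028 - 45303*(-1/420394) = -479467/344028 + 45303/420394 = -92989774757/72313653516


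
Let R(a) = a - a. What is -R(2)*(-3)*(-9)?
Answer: 0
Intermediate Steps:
R(a) = 0
-R(2)*(-3)*(-9) = -0*(-3)*(-9) = -0*(-9) = -1*0 = 0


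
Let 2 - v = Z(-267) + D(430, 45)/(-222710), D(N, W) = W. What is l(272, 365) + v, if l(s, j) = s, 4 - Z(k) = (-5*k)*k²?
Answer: 4239110468079/44542 ≈ 9.5171e+7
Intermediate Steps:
Z(k) = 4 + 5*k³ (Z(k) = 4 - (-5*k)*k² = 4 - (-5)*k³ = 4 + 5*k³)
v = 4239098352655/44542 (v = 2 - ((4 + 5*(-267)³) + 45/(-222710)) = 2 - ((4 + 5*(-19034163)) + 45*(-1/222710)) = 2 - ((4 - 95170815) - 9/44542) = 2 - (-95170811 - 9/44542) = 2 - 1*(-4239098263571/44542) = 2 + 4239098263571/44542 = 4239098352655/44542 ≈ 9.5171e+7)
l(272, 365) + v = 272 + 4239098352655/44542 = 4239110468079/44542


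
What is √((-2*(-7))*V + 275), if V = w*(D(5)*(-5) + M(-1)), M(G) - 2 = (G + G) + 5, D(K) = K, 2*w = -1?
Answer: √415 ≈ 20.372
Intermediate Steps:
w = -½ (w = (½)*(-1) = -½ ≈ -0.50000)
M(G) = 7 + 2*G (M(G) = 2 + ((G + G) + 5) = 2 + (2*G + 5) = 2 + (5 + 2*G) = 7 + 2*G)
V = 10 (V = -(5*(-5) + (7 + 2*(-1)))/2 = -(-25 + (7 - 2))/2 = -(-25 + 5)/2 = -½*(-20) = 10)
√((-2*(-7))*V + 275) = √(-2*(-7)*10 + 275) = √(14*10 + 275) = √(140 + 275) = √415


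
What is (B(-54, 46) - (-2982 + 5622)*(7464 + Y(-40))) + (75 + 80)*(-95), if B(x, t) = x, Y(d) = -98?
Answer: -19461019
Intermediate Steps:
(B(-54, 46) - (-2982 + 5622)*(7464 + Y(-40))) + (75 + 80)*(-95) = (-54 - (-2982 + 5622)*(7464 - 98)) + (75 + 80)*(-95) = (-54 - 2640*7366) + 155*(-95) = (-54 - 1*19446240) - 14725 = (-54 - 19446240) - 14725 = -19446294 - 14725 = -19461019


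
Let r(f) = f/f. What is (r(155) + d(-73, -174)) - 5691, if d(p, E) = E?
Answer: -5864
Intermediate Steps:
r(f) = 1
(r(155) + d(-73, -174)) - 5691 = (1 - 174) - 5691 = -173 - 5691 = -5864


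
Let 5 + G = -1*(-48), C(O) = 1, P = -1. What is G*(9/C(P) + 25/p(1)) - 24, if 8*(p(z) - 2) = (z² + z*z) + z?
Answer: 15497/19 ≈ 815.63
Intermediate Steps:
p(z) = 2 + z²/4 + z/8 (p(z) = 2 + ((z² + z*z) + z)/8 = 2 + ((z² + z²) + z)/8 = 2 + (2*z² + z)/8 = 2 + (z + 2*z²)/8 = 2 + (z²/4 + z/8) = 2 + z²/4 + z/8)
G = 43 (G = -5 - 1*(-48) = -5 + 48 = 43)
G*(9/C(P) + 25/p(1)) - 24 = 43*(9/1 + 25/(2 + (¼)*1² + (⅛)*1)) - 24 = 43*(9*1 + 25/(2 + (¼)*1 + ⅛)) - 24 = 43*(9 + 25/(2 + ¼ + ⅛)) - 24 = 43*(9 + 25/(19/8)) - 24 = 43*(9 + 25*(8/19)) - 24 = 43*(9 + 200/19) - 24 = 43*(371/19) - 24 = 15953/19 - 24 = 15497/19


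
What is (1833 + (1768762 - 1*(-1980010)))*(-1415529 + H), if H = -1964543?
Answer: -12677314943560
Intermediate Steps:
(1833 + (1768762 - 1*(-1980010)))*(-1415529 + H) = (1833 + (1768762 - 1*(-1980010)))*(-1415529 - 1964543) = (1833 + (1768762 + 1980010))*(-3380072) = (1833 + 3748772)*(-3380072) = 3750605*(-3380072) = -12677314943560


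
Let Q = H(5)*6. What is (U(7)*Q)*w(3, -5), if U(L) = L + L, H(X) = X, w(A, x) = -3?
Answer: -1260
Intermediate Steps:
U(L) = 2*L
Q = 30 (Q = 5*6 = 30)
(U(7)*Q)*w(3, -5) = ((2*7)*30)*(-3) = (14*30)*(-3) = 420*(-3) = -1260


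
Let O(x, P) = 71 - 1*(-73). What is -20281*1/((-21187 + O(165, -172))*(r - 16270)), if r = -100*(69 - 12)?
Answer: -20281/462314710 ≈ -4.3868e-5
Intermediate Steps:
O(x, P) = 144 (O(x, P) = 71 + 73 = 144)
r = -5700 (r = -100*57 = -5700)
-20281*1/((-21187 + O(165, -172))*(r - 16270)) = -20281*1/((-21187 + 144)*(-5700 - 16270)) = -20281/((-21043*(-21970))) = -20281/462314710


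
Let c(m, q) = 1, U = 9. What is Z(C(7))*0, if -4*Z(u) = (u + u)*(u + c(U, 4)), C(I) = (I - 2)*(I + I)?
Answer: 0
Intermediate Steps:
C(I) = 2*I*(-2 + I) (C(I) = (-2 + I)*(2*I) = 2*I*(-2 + I))
Z(u) = -u*(1 + u)/2 (Z(u) = -(u + u)*(u + 1)/4 = -2*u*(1 + u)/4 = -u*(1 + u)/2)
Z(C(7))*0 = -2*7*(-2 + 7)*(1 + 2*7*(-2 + 7))/2*0 = -2*7*5*(1 + 2*7*5)/2*0 = -1/2*70*(1 + 70)*0 = -1/2*70*71*0 = -2485*0 = 0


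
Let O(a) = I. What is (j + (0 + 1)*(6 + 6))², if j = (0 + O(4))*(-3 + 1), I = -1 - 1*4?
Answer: 484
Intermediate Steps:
I = -5 (I = -1 - 4 = -5)
O(a) = -5
j = 10 (j = (0 - 5)*(-3 + 1) = -5*(-2) = 10)
(j + (0 + 1)*(6 + 6))² = (10 + (0 + 1)*(6 + 6))² = (10 + 1*12)² = (10 + 12)² = 22² = 484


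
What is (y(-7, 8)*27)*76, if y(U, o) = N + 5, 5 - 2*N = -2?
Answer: 17442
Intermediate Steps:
N = 7/2 (N = 5/2 - 1/2*(-2) = 5/2 + 1 = 7/2 ≈ 3.5000)
y(U, o) = 17/2 (y(U, o) = 7/2 + 5 = 17/2)
(y(-7, 8)*27)*76 = ((17/2)*27)*76 = (459/2)*76 = 17442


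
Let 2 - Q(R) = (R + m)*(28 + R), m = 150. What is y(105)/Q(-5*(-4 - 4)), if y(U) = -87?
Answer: 29/4306 ≈ 0.0067348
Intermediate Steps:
Q(R) = 2 - (28 + R)*(150 + R) (Q(R) = 2 - (R + 150)*(28 + R) = 2 - (150 + R)*(28 + R) = 2 - (28 + R)*(150 + R))
y(105)/Q(-5*(-4 - 4)) = -87/(-4198 - (-5*(-4 - 4))**2 - (-890)*(-4 - 4)) = -87/(-4198 - (-5*(-8))**2 - (-890)*(-8)) = -87/(-4198 - 1*40**2 - 178*40) = -87/(-4198 - 1*1600 - 7120) = -87/(-4198 - 1600 - 7120) = -87/(-12918) = -87*(-1/12918) = 29/4306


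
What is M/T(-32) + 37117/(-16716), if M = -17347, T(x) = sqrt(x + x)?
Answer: -37117/16716 + 17347*I/8 ≈ -2.2204 + 2168.4*I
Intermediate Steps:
T(x) = sqrt(2)*sqrt(x) (T(x) = sqrt(2*x) = sqrt(2)*sqrt(x))
M/T(-32) + 37117/(-16716) = -17347*(-I/8) + 37117/(-16716) = -17347*(-I/8) + 37117*(-1/16716) = -17347*(-I/8) - 37117/16716 = -(-17347)*I/8 - 37117/16716 = 17347*I/8 - 37117/16716 = -37117/16716 + 17347*I/8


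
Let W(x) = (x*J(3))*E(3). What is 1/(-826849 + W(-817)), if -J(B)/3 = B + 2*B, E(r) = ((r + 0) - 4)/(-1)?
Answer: -1/804790 ≈ -1.2426e-6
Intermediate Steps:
E(r) = 4 - r (E(r) = (r - 4)*(-1) = (-4 + r)*(-1) = 4 - r)
J(B) = -9*B (J(B) = -3*(B + 2*B) = -9*B)
W(x) = -27*x (W(x) = (x*(-9*3))*(4 - 1*3) = (x*(-27))*(4 - 3) = -27*x*1 = -27*x)
1/(-826849 + W(-817)) = 1/(-826849 - 27*(-817)) = 1/(-826849 + 22059) = 1/(-804790) = -1/804790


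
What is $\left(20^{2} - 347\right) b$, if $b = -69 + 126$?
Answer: $3021$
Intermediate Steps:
$b = 57$
$\left(20^{2} - 347\right) b = \left(20^{2} - 347\right) 57 = \left(400 - 347\right) 57 = 53 \cdot 57 = 3021$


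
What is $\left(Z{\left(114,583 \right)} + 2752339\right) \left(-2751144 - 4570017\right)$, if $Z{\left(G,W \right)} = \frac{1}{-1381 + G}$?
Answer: $- \frac{25530451562727432}{1267} \approx -2.015 \cdot 10^{13}$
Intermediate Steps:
$\left(Z{\left(114,583 \right)} + 2752339\right) \left(-2751144 - 4570017\right) = \left(\frac{1}{-1381 + 114} + 2752339\right) \left(-2751144 - 4570017\right) = \left(\frac{1}{-1267} + 2752339\right) \left(-7321161\right) = \left(- \frac{1}{1267} + 2752339\right) \left(-7321161\right) = \frac{3487213512}{1267} \left(-7321161\right) = - \frac{25530451562727432}{1267}$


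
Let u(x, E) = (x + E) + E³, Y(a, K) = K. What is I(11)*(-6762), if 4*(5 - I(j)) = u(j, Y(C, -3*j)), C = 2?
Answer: -121644999/2 ≈ -6.0823e+7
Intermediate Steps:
u(x, E) = E + x + E³ (u(x, E) = (E + x) + E³ = E + x + E³)
I(j) = 5 + j/2 + 27*j³/4 (I(j) = 5 - (-3*j + j + (-3*j)³)/4 = 5 - (-3*j + j - 27*j³)/4 = 5 - (-27*j³ - 2*j)/4 = 5 + (j/2 + 27*j³/4) = 5 + j/2 + 27*j³/4)
I(11)*(-6762) = (5 + (½)*11 + (27/4)*11³)*(-6762) = (5 + 11/2 + (27/4)*1331)*(-6762) = (5 + 11/2 + 35937/4)*(-6762) = (35979/4)*(-6762) = -121644999/2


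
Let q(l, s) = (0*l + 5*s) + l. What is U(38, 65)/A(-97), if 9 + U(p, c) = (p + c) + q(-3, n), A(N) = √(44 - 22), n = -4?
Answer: 71*√22/22 ≈ 15.137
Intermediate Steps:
q(l, s) = l + 5*s (q(l, s) = (0 + 5*s) + l = 5*s + l = l + 5*s)
A(N) = √22
U(p, c) = -32 + c + p (U(p, c) = -9 + ((p + c) + (-3 + 5*(-4))) = -9 + ((c + p) + (-3 - 20)) = -9 + ((c + p) - 23) = -9 + (-23 + c + p) = -32 + c + p)
U(38, 65)/A(-97) = (-32 + 65 + 38)/(√22) = 71*(√22/22) = 71*√22/22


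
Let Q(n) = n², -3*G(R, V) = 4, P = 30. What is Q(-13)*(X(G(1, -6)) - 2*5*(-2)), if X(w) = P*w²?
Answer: 37180/3 ≈ 12393.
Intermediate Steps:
G(R, V) = -4/3 (G(R, V) = -⅓*4 = -4/3)
X(w) = 30*w²
Q(-13)*(X(G(1, -6)) - 2*5*(-2)) = (-13)²*(30*(-4/3)² - 2*5*(-2)) = 169*(30*(16/9) - 10*(-2)) = 169*(160/3 + 20) = 169*(220/3) = 37180/3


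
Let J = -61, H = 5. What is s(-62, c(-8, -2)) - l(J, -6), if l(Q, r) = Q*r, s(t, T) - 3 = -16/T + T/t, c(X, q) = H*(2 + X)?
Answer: -168322/465 ≈ -361.98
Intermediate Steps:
c(X, q) = 10 + 5*X (c(X, q) = 5*(2 + X) = 10 + 5*X)
s(t, T) = 3 - 16/T + T/t (s(t, T) = 3 + (-16/T + T/t) = 3 - 16/T + T/t)
s(-62, c(-8, -2)) - l(J, -6) = (3 - 16/(10 + 5*(-8)) + (10 + 5*(-8))/(-62)) - (-61)*(-6) = (3 - 16/(10 - 40) + (10 - 40)*(-1/62)) - 1*366 = (3 - 16/(-30) - 30*(-1/62)) - 366 = (3 - 16*(-1/30) + 15/31) - 366 = (3 + 8/15 + 15/31) - 366 = 1868/465 - 366 = -168322/465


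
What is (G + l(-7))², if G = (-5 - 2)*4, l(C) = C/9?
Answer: 67081/81 ≈ 828.16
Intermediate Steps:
l(C) = C/9 (l(C) = C*(⅑) = C/9)
G = -28 (G = -7*4 = -28)
(G + l(-7))² = (-28 + (⅑)*(-7))² = (-28 - 7/9)² = (-259/9)² = 67081/81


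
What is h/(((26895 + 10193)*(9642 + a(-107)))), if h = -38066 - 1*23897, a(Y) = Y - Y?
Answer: -61963/357602496 ≈ -0.00017327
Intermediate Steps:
a(Y) = 0
h = -61963 (h = -38066 - 23897 = -61963)
h/(((26895 + 10193)*(9642 + a(-107)))) = -61963*1/((9642 + 0)*(26895 + 10193)) = -61963/(37088*9642) = -61963/357602496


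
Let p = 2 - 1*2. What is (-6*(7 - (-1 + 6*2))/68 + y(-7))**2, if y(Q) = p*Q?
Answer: 36/289 ≈ 0.12457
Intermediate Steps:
p = 0 (p = 2 - 2 = 0)
y(Q) = 0 (y(Q) = 0*Q = 0)
(-6*(7 - (-1 + 6*2))/68 + y(-7))**2 = (-6*(7 - (-1 + 6*2))/68 + 0)**2 = (-6*(7 - (-1 + 12))*(1/68) + 0)**2 = (-6*(7 - 1*11)*(1/68) + 0)**2 = (-6*(7 - 11)*(1/68) + 0)**2 = (-6*(-4)*(1/68) + 0)**2 = (24*(1/68) + 0)**2 = (6/17 + 0)**2 = (6/17)**2 = 36/289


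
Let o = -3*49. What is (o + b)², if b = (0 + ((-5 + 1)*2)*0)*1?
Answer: 21609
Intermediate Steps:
o = -147
b = 0 (b = (0 - 4*2*0)*1 = (0 - 8*0)*1 = (0 + 0)*1 = 0*1 = 0)
(o + b)² = (-147 + 0)² = (-147)² = 21609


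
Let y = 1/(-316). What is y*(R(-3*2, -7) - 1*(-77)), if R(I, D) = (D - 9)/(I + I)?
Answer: -235/948 ≈ -0.24789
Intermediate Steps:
y = -1/316 ≈ -0.0031646
R(I, D) = (-9 + D)/(2*I) (R(I, D) = (-9 + D)/((2*I)) = (-9 + D)*(1/(2*I)) = (-9 + D)/(2*I))
y*(R(-3*2, -7) - 1*(-77)) = -((-9 - 7)/(2*((-3*2))) - 1*(-77))/316 = -((1/2)*(-16)/(-6) + 77)/316 = -((1/2)*(-1/6)*(-16) + 77)/316 = -(4/3 + 77)/316 = -1/316*235/3 = -235/948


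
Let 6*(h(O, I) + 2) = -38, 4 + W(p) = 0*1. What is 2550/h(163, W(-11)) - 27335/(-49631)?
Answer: -15159751/49631 ≈ -305.45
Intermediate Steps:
W(p) = -4 (W(p) = -4 + 0*1 = -4 + 0 = -4)
h(O, I) = -25/3 (h(O, I) = -2 + (1/6)*(-38) = -2 - 19/3 = -25/3)
2550/h(163, W(-11)) - 27335/(-49631) = 2550/(-25/3) - 27335/(-49631) = 2550*(-3/25) - 27335*(-1/49631) = -306 + 27335/49631 = -15159751/49631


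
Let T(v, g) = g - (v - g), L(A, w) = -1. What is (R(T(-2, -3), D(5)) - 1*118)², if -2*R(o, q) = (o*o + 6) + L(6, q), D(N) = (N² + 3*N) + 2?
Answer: 66049/4 ≈ 16512.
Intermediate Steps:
T(v, g) = -v + 2*g (T(v, g) = g + (g - v) = -v + 2*g)
D(N) = 2 + N² + 3*N
R(o, q) = -5/2 - o²/2 (R(o, q) = -((o*o + 6) - 1)/2 = -((o² + 6) - 1)/2 = -((6 + o²) - 1)/2 = -(5 + o²)/2 = -5/2 - o²/2)
(R(T(-2, -3), D(5)) - 1*118)² = ((-5/2 - (-1*(-2) + 2*(-3))²/2) - 1*118)² = ((-5/2 - (2 - 6)²/2) - 118)² = ((-5/2 - ½*(-4)²) - 118)² = ((-5/2 - ½*16) - 118)² = ((-5/2 - 8) - 118)² = (-21/2 - 118)² = (-257/2)² = 66049/4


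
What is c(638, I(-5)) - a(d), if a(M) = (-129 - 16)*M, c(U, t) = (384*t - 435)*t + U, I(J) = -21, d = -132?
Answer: 159977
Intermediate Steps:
c(U, t) = U + t*(-435 + 384*t) (c(U, t) = (-435 + 384*t)*t + U = t*(-435 + 384*t) + U = U + t*(-435 + 384*t))
a(M) = -145*M
c(638, I(-5)) - a(d) = (638 - 435*(-21) + 384*(-21)²) - (-145)*(-132) = (638 + 9135 + 384*441) - 1*19140 = (638 + 9135 + 169344) - 19140 = 179117 - 19140 = 159977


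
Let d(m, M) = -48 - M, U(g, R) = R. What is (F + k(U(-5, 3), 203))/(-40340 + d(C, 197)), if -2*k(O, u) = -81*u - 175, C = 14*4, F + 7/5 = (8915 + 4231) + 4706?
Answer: -130798/202925 ≈ -0.64456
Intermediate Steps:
F = 89253/5 (F = -7/5 + ((8915 + 4231) + 4706) = -7/5 + (13146 + 4706) = -7/5 + 17852 = 89253/5 ≈ 17851.)
C = 56
k(O, u) = 175/2 + 81*u/2 (k(O, u) = -(-81*u - 175)/2 = -(-175 - 81*u)/2 = 175/2 + 81*u/2)
(F + k(U(-5, 3), 203))/(-40340 + d(C, 197)) = (89253/5 + (175/2 + (81/2)*203))/(-40340 + (-48 - 1*197)) = (89253/5 + (175/2 + 16443/2))/(-40340 + (-48 - 197)) = (89253/5 + 8309)/(-40340 - 245) = (130798/5)/(-40585) = (130798/5)*(-1/40585) = -130798/202925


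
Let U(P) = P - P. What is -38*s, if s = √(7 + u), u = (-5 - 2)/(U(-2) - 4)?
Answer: -19*√35 ≈ -112.41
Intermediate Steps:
U(P) = 0
u = 7/4 (u = (-5 - 2)/(0 - 4) = -7/(-4) = -7*(-¼) = 7/4 ≈ 1.7500)
s = √35/2 (s = √(7 + 7/4) = √(35/4) = √35/2 ≈ 2.9580)
-38*s = -19*√35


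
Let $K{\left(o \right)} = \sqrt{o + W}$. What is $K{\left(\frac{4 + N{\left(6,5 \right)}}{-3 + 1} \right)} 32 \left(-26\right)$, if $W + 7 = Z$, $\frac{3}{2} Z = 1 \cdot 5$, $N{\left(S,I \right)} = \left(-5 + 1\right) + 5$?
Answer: $- \frac{416 i \sqrt{222}}{3} \approx - 2066.1 i$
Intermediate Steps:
$N{\left(S,I \right)} = 1$ ($N{\left(S,I \right)} = -4 + 5 = 1$)
$Z = \frac{10}{3}$ ($Z = \frac{2 \cdot 1 \cdot 5}{3} = \frac{2}{3} \cdot 5 = \frac{10}{3} \approx 3.3333$)
$W = - \frac{11}{3}$ ($W = -7 + \frac{10}{3} = - \frac{11}{3} \approx -3.6667$)
$K{\left(o \right)} = \sqrt{- \frac{11}{3} + o}$ ($K{\left(o \right)} = \sqrt{o - \frac{11}{3}} = \sqrt{- \frac{11}{3} + o}$)
$K{\left(\frac{4 + N{\left(6,5 \right)}}{-3 + 1} \right)} 32 \left(-26\right) = \frac{\sqrt{-33 + 9 \frac{4 + 1}{-3 + 1}}}{3} \cdot 32 \left(-26\right) = \frac{\sqrt{-33 + 9 \frac{5}{-2}}}{3} \cdot 32 \left(-26\right) = \frac{\sqrt{-33 + 9 \cdot 5 \left(- \frac{1}{2}\right)}}{3} \cdot 32 \left(-26\right) = \frac{\sqrt{-33 + 9 \left(- \frac{5}{2}\right)}}{3} \cdot 32 \left(-26\right) = \frac{\sqrt{-33 - \frac{45}{2}}}{3} \cdot 32 \left(-26\right) = \frac{\sqrt{- \frac{111}{2}}}{3} \cdot 32 \left(-26\right) = \frac{\frac{1}{2} i \sqrt{222}}{3} \cdot 32 \left(-26\right) = \frac{i \sqrt{222}}{6} \cdot 32 \left(-26\right) = \frac{16 i \sqrt{222}}{3} \left(-26\right) = - \frac{416 i \sqrt{222}}{3}$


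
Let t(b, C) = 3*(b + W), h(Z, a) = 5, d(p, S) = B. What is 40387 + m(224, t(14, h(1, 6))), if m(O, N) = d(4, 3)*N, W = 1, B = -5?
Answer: 40162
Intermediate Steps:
d(p, S) = -5
t(b, C) = 3 + 3*b (t(b, C) = 3*(b + 1) = 3*(1 + b) = 3 + 3*b)
m(O, N) = -5*N
40387 + m(224, t(14, h(1, 6))) = 40387 - 5*(3 + 3*14) = 40387 - 5*(3 + 42) = 40387 - 5*45 = 40387 - 225 = 40162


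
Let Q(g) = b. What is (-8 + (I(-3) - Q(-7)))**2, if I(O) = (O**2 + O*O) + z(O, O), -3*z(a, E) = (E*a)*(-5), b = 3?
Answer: 484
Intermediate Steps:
Q(g) = 3
z(a, E) = 5*E*a/3 (z(a, E) = -E*a*(-5)/3 = -(-5)*E*a/3 = 5*E*a/3)
I(O) = 11*O**2/3 (I(O) = (O**2 + O*O) + 5*O*O/3 = (O**2 + O**2) + 5*O**2/3 = 2*O**2 + 5*O**2/3 = 11*O**2/3)
(-8 + (I(-3) - Q(-7)))**2 = (-8 + ((11/3)*(-3)**2 - 1*3))**2 = (-8 + ((11/3)*9 - 3))**2 = (-8 + (33 - 3))**2 = (-8 + 30)**2 = 22**2 = 484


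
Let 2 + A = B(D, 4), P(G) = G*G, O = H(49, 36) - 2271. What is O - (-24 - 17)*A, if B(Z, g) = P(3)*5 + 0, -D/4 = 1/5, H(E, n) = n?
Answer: -472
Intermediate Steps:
D = -⅘ (D = -4/5 = -4*⅕ = -⅘ ≈ -0.80000)
O = -2235 (O = 36 - 2271 = -2235)
P(G) = G²
B(Z, g) = 45 (B(Z, g) = 3²*5 + 0 = 9*5 + 0 = 45 + 0 = 45)
A = 43 (A = -2 + 45 = 43)
O - (-24 - 17)*A = -2235 - (-24 - 17)*43 = -2235 - (-41)*43 = -2235 - 1*(-1763) = -2235 + 1763 = -472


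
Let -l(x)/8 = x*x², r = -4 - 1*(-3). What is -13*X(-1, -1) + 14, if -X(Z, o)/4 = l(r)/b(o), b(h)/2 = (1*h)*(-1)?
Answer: 222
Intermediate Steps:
r = -1 (r = -4 + 3 = -1)
b(h) = -2*h (b(h) = 2*((1*h)*(-1)) = 2*(h*(-1)) = 2*(-h) = -2*h)
l(x) = -8*x³ (l(x) = -8*x*x² = -8*x³)
X(Z, o) = 16/o (X(Z, o) = -4*(-8*(-1)³)/((-2*o)) = -4*(-8*(-1))*(-1/(2*o)) = -32*(-1/(2*o)) = -(-16)/o = 16/o)
-13*X(-1, -1) + 14 = -208/(-1) + 14 = -208*(-1) + 14 = -13*(-16) + 14 = 208 + 14 = 222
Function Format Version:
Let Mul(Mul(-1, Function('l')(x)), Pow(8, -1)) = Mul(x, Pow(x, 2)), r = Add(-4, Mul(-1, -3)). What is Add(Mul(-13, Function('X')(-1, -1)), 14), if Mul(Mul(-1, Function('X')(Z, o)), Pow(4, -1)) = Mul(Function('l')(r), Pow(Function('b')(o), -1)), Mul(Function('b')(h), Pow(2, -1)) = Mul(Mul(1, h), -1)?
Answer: 222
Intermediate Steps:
r = -1 (r = Add(-4, 3) = -1)
Function('b')(h) = Mul(-2, h) (Function('b')(h) = Mul(2, Mul(Mul(1, h), -1)) = Mul(2, Mul(h, -1)) = Mul(2, Mul(-1, h)) = Mul(-2, h))
Function('l')(x) = Mul(-8, Pow(x, 3)) (Function('l')(x) = Mul(-8, Mul(x, Pow(x, 2))) = Mul(-8, Pow(x, 3)))
Function('X')(Z, o) = Mul(16, Pow(o, -1)) (Function('X')(Z, o) = Mul(-4, Mul(Mul(-8, Pow(-1, 3)), Pow(Mul(-2, o), -1))) = Mul(-4, Mul(Mul(-8, -1), Mul(Rational(-1, 2), Pow(o, -1)))) = Mul(-4, Mul(8, Mul(Rational(-1, 2), Pow(o, -1)))) = Mul(-4, Mul(-4, Pow(o, -1))) = Mul(16, Pow(o, -1)))
Add(Mul(-13, Function('X')(-1, -1)), 14) = Add(Mul(-13, Mul(16, Pow(-1, -1))), 14) = Add(Mul(-13, Mul(16, -1)), 14) = Add(Mul(-13, -16), 14) = Add(208, 14) = 222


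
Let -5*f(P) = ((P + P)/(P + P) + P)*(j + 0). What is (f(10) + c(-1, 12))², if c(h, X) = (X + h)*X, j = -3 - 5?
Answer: 559504/25 ≈ 22380.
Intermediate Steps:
j = -8
f(P) = 8/5 + 8*P/5 (f(P) = -((P + P)/(P + P) + P)*(-8 + 0)/5 = -((2*P)/((2*P)) + P)*(-8)/5 = -((2*P)*(1/(2*P)) + P)*(-8)/5 = -(1 + P)*(-8)/5 = -(-8 - 8*P)/5 = 8/5 + 8*P/5)
c(h, X) = X*(X + h)
(f(10) + c(-1, 12))² = ((8/5 + (8/5)*10) + 12*(12 - 1))² = ((8/5 + 16) + 12*11)² = (88/5 + 132)² = (748/5)² = 559504/25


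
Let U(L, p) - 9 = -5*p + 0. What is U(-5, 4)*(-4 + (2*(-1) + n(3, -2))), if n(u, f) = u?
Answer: 33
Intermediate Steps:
U(L, p) = 9 - 5*p (U(L, p) = 9 + (-5*p + 0) = 9 - 5*p)
U(-5, 4)*(-4 + (2*(-1) + n(3, -2))) = (9 - 5*4)*(-4 + (2*(-1) + 3)) = (9 - 20)*(-4 + (-2 + 3)) = -11*(-4 + 1) = -11*(-3) = 33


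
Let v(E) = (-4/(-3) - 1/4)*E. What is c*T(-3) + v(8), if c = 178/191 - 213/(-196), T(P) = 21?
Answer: 819187/16044 ≈ 51.059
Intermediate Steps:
v(E) = 13*E/12 (v(E) = (-4*(-1/3) - 1*1/4)*E = (4/3 - 1/4)*E = 13*E/12)
c = 75571/37436 (c = 178*(1/191) - 213*(-1/196) = 178/191 + 213/196 = 75571/37436 ≈ 2.0187)
c*T(-3) + v(8) = (75571/37436)*21 + (13/12)*8 = 226713/5348 + 26/3 = 819187/16044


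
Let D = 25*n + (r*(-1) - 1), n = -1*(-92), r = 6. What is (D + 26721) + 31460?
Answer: 60474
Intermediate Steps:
n = 92
D = 2293 (D = 25*92 + (6*(-1) - 1) = 2300 + (-6 - 1) = 2300 - 7 = 2293)
(D + 26721) + 31460 = (2293 + 26721) + 31460 = 29014 + 31460 = 60474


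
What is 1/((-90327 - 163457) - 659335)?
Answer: -1/913119 ≈ -1.0951e-6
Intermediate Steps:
1/((-90327 - 163457) - 659335) = 1/(-253784 - 659335) = 1/(-913119) = -1/913119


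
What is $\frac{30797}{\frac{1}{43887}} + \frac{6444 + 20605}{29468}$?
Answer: $\frac{39828593413501}{29468} \approx 1.3516 \cdot 10^{9}$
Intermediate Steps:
$\frac{30797}{\frac{1}{43887}} + \frac{6444 + 20605}{29468} = 30797 \frac{1}{\frac{1}{43887}} + 27049 \cdot \frac{1}{29468} = 30797 \cdot 43887 + \frac{27049}{29468} = 1351587939 + \frac{27049}{29468} = \frac{39828593413501}{29468}$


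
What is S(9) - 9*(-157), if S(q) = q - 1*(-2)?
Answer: 1424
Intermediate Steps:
S(q) = 2 + q (S(q) = q + 2 = 2 + q)
S(9) - 9*(-157) = (2 + 9) - 9*(-157) = 11 + 1413 = 1424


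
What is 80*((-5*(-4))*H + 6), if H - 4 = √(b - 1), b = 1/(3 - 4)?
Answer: 6880 + 1600*I*√2 ≈ 6880.0 + 2262.7*I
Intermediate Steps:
b = -1 (b = 1/(-1) = -1)
H = 4 + I*√2 (H = 4 + √(-1 - 1) = 4 + √(-2) = 4 + I*√2 ≈ 4.0 + 1.4142*I)
80*((-5*(-4))*H + 6) = 80*((-5*(-4))*(4 + I*√2) + 6) = 80*(20*(4 + I*√2) + 6) = 80*((80 + 20*I*√2) + 6) = 80*(86 + 20*I*√2) = 6880 + 1600*I*√2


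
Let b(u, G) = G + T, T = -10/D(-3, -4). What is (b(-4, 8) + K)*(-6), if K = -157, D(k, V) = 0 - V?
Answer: 909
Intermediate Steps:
D(k, V) = -V
T = -5/2 (T = -10/((-1*(-4))) = -10/4 = -10*1/4 = -5/2 ≈ -2.5000)
b(u, G) = -5/2 + G (b(u, G) = G - 5/2 = -5/2 + G)
(b(-4, 8) + K)*(-6) = ((-5/2 + 8) - 157)*(-6) = (11/2 - 157)*(-6) = -303/2*(-6) = 909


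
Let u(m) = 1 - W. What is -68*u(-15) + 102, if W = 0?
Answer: 34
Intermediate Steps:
u(m) = 1 (u(m) = 1 - 1*0 = 1 + 0 = 1)
-68*u(-15) + 102 = -68*1 + 102 = -68 + 102 = 34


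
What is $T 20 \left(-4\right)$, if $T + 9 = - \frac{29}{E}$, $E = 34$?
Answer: $\frac{13400}{17} \approx 788.24$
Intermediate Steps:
$T = - \frac{335}{34}$ ($T = -9 - \frac{29}{34} = - \frac{335}{34} \approx -9.8529$)
$T 20 \left(-4\right) = \left(- \frac{335}{34}\right) 20 \left(-4\right) = \left(- \frac{3350}{17}\right) \left(-4\right) = \frac{13400}{17}$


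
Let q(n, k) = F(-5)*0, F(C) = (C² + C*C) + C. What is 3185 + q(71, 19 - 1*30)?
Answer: 3185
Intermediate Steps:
F(C) = C + 2*C² (F(C) = (C² + C²) + C = 2*C² + C = C + 2*C²)
q(n, k) = 0 (q(n, k) = -5*(1 + 2*(-5))*0 = -5*(1 - 10)*0 = -5*(-9)*0 = 45*0 = 0)
3185 + q(71, 19 - 1*30) = 3185 + 0 = 3185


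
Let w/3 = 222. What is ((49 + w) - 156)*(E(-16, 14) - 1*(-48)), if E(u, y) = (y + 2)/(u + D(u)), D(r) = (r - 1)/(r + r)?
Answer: 12995632/495 ≈ 26254.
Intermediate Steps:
w = 666 (w = 3*222 = 666)
D(r) = (-1 + r)/(2*r) (D(r) = (-1 + r)/((2*r)) = (-1 + r)*(1/(2*r)) = (-1 + r)/(2*r))
E(u, y) = (2 + y)/(u + (-1 + u)/(2*u)) (E(u, y) = (y + 2)/(u + (-1 + u)/(2*u)) = (2 + y)/(u + (-1 + u)/(2*u)))
((49 + w) - 156)*(E(-16, 14) - 1*(-48)) = ((49 + 666) - 156)*(2*(-16)*(2 + 14)/(-1 - 16 + 2*(-16)**2) - 1*(-48)) = (715 - 156)*(2*(-16)*16/(-1 - 16 + 2*256) + 48) = 559*(2*(-16)*16/(-1 - 16 + 512) + 48) = 559*(2*(-16)*16/495 + 48) = 559*(2*(-16)*(1/495)*16 + 48) = 559*(-512/495 + 48) = 559*(23248/495) = 12995632/495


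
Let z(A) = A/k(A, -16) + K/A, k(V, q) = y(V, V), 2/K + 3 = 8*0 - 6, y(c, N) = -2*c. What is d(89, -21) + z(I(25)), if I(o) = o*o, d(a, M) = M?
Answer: -241879/11250 ≈ -21.500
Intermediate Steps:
K = -2/9 (K = 2/(-3 + (8*0 - 6)) = 2/(-3 + (0 - 6)) = 2/(-3 - 6) = 2/(-9) = 2*(-⅑) = -2/9 ≈ -0.22222)
I(o) = o²
k(V, q) = -2*V
z(A) = -½ - 2/(9*A) (z(A) = A/((-2*A)) - 2/(9*A) = A*(-1/(2*A)) - 2/(9*A) = -½ - 2/(9*A))
d(89, -21) + z(I(25)) = -21 + (-4 - 9*25²)/(18*(25²)) = -21 + (1/18)*(-4 - 9*625)/625 = -21 + (1/18)*(1/625)*(-4 - 5625) = -21 + (1/18)*(1/625)*(-5629) = -21 - 5629/11250 = -241879/11250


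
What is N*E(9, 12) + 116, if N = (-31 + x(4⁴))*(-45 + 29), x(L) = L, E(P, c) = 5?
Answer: -17884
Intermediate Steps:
N = -3600 (N = (-31 + 4⁴)*(-45 + 29) = (-31 + 256)*(-16) = 225*(-16) = -3600)
N*E(9, 12) + 116 = -3600*5 + 116 = -18000 + 116 = -17884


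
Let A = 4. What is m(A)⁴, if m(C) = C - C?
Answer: 0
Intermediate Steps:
m(C) = 0
m(A)⁴ = 0⁴ = 0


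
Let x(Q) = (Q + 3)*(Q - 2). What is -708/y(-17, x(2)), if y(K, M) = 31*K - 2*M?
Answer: 708/527 ≈ 1.3435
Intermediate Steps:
x(Q) = (-2 + Q)*(3 + Q) (x(Q) = (3 + Q)*(-2 + Q) = (-2 + Q)*(3 + Q))
y(K, M) = -2*M + 31*K
-708/y(-17, x(2)) = -708/(-2*(-6 + 2 + 2²) + 31*(-17)) = -708/(-2*(-6 + 2 + 4) - 527) = -708/(-2*0 - 527) = -708/(0 - 527) = -708/(-527) = -708*(-1/527) = 708/527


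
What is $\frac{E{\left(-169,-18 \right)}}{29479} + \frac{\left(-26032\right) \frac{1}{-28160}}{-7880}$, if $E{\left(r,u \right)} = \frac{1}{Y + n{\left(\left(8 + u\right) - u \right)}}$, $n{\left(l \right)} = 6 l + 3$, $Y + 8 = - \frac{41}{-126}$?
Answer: $- \frac{260078907047}{2231848581036800} \approx -0.00011653$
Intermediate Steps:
$Y = - \frac{967}{126}$ ($Y = -8 - \frac{41}{-126} = -8 - - \frac{41}{126} = -8 + \frac{41}{126} = - \frac{967}{126} \approx -7.6746$)
$n{\left(l \right)} = 3 + 6 l$
$E{\left(r,u \right)} = \frac{126}{5459}$ ($E{\left(r,u \right)} = \frac{1}{- \frac{967}{126} + \left(3 + 6 \left(\left(8 + u\right) - u\right)\right)} = \frac{1}{- \frac{967}{126} + \left(3 + 6 \cdot 8\right)} = \frac{1}{- \frac{967}{126} + \left(3 + 48\right)} = \frac{1}{- \frac{967}{126} + 51} = \frac{1}{\frac{5459}{126}} = \frac{126}{5459}$)
$\frac{E{\left(-169,-18 \right)}}{29479} + \frac{\left(-26032\right) \frac{1}{-28160}}{-7880} = \frac{126}{5459 \cdot 29479} + \frac{\left(-26032\right) \frac{1}{-28160}}{-7880} = \frac{126}{5459} \cdot \frac{1}{29479} + \left(-26032\right) \left(- \frac{1}{28160}\right) \left(- \frac{1}{7880}\right) = \frac{126}{160925861} + \frac{1627}{1760} \left(- \frac{1}{7880}\right) = \frac{126}{160925861} - \frac{1627}{13868800} = - \frac{260078907047}{2231848581036800}$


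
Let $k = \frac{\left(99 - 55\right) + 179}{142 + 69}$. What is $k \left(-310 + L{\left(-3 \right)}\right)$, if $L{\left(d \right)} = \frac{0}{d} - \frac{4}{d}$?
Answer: $- \frac{206498}{633} \approx -326.22$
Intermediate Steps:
$L{\left(d \right)} = - \frac{4}{d}$ ($L{\left(d \right)} = 0 - \frac{4}{d} = - \frac{4}{d}$)
$k = \frac{223}{211}$ ($k = \frac{44 + 179}{211} = 223 \cdot \frac{1}{211} = \frac{223}{211} \approx 1.0569$)
$k \left(-310 + L{\left(-3 \right)}\right) = \frac{223 \left(-310 - \frac{4}{-3}\right)}{211} = \frac{223 \left(-310 - - \frac{4}{3}\right)}{211} = \frac{223 \left(-310 + \frac{4}{3}\right)}{211} = \frac{223}{211} \left(- \frac{926}{3}\right) = - \frac{206498}{633}$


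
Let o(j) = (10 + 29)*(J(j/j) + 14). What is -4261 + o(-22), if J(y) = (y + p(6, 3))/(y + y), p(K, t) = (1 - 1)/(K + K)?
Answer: -7391/2 ≈ -3695.5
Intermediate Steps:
p(K, t) = 0 (p(K, t) = 0/((2*K)) = 0*(1/(2*K)) = 0)
J(y) = 1/2 (J(y) = (y + 0)/(y + y) = y/((2*y)) = y*(1/(2*y)) = 1/2)
o(j) = 1131/2 (o(j) = (10 + 29)*(1/2 + 14) = 39*(29/2) = 1131/2)
-4261 + o(-22) = -4261 + 1131/2 = -7391/2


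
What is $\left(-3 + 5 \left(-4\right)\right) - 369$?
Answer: $-392$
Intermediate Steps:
$\left(-3 + 5 \left(-4\right)\right) - 369 = \left(-3 - 20\right) - 369 = -23 - 369 = -392$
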